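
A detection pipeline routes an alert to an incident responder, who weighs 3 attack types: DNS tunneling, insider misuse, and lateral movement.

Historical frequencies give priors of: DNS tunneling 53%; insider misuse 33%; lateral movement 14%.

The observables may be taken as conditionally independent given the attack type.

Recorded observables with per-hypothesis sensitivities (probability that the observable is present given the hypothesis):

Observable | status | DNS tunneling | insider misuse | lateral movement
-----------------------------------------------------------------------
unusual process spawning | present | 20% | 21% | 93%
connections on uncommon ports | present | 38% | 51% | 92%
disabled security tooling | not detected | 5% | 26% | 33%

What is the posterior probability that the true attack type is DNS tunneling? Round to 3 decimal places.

0.264

For each hypothesis, the unnormalized posterior weight is prior × product of the observable likelihoods (using 1 − P(present | H) for each absent observable):
  DNS tunneling: 0.53 × 0.20 × 0.38 × (1 − 0.05) = 0.038266
  insider misuse: 0.33 × 0.21 × 0.51 × (1 − 0.26) = 0.026154
  lateral movement: 0.14 × 0.93 × 0.92 × (1 − 0.33) = 0.080255
Normalizing constant Z = 0.038266 + 0.026154 + 0.080255 = 0.14468.
P(DNS tunneling | evidence) = 0.038266 / 0.14468 ≈ 0.264.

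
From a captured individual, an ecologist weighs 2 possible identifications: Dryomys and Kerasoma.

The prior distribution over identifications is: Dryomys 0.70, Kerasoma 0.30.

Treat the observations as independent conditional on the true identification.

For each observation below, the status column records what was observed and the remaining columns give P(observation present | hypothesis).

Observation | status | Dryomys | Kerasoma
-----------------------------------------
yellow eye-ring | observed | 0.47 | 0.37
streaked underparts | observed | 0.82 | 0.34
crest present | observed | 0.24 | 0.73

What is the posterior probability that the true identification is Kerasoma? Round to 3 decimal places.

0.298

Multiply each prior by the joint likelihood of the evidence pattern:
  Dryomys: 0.70 × 0.47 × 0.82 × 0.24 = 0.064747
  Kerasoma: 0.30 × 0.37 × 0.34 × 0.73 = 0.02755
The unnormalized weights sum to 0.092297.
P(Kerasoma | evidence) = 0.02755 / 0.092297 ≈ 0.298.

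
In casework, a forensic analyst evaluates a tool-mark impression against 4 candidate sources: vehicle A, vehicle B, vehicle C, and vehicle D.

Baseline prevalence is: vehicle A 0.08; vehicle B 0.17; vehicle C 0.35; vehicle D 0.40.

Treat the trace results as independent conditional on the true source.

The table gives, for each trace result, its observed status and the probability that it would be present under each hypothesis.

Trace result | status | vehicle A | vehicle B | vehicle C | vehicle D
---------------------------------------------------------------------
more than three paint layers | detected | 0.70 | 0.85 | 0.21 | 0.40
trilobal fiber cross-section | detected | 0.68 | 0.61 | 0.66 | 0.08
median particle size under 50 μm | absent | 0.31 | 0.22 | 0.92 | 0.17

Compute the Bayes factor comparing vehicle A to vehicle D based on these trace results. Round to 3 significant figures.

12.4

Joint likelihood of the trace result pattern under each hypothesis (using 1 − P(present | H) for each absent trace result):
  vehicle A: 0.70 × 0.68 × (1 − 0.31) = 0.32844
  vehicle D: 0.40 × 0.08 × (1 − 0.17) = 0.02656
Bayes factor = 0.32844 / 0.02656 ≈ 12.4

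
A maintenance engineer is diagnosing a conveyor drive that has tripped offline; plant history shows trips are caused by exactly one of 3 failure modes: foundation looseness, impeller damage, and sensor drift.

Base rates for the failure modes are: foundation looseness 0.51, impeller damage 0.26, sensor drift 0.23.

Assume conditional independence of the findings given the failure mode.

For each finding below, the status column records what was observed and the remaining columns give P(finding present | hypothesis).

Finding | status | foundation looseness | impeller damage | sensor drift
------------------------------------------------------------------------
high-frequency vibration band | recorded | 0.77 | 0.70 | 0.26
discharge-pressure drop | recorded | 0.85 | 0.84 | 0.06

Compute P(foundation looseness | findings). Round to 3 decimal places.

0.681

Multiply each prior by the joint likelihood of the evidence pattern:
  foundation looseness: 0.51 × 0.77 × 0.85 = 0.3338
  impeller damage: 0.26 × 0.70 × 0.84 = 0.15288
  sensor drift: 0.23 × 0.26 × 0.06 = 0.003588
The unnormalized weights sum to 0.49026.
P(foundation looseness | evidence) = 0.3338 / 0.49026 ≈ 0.681.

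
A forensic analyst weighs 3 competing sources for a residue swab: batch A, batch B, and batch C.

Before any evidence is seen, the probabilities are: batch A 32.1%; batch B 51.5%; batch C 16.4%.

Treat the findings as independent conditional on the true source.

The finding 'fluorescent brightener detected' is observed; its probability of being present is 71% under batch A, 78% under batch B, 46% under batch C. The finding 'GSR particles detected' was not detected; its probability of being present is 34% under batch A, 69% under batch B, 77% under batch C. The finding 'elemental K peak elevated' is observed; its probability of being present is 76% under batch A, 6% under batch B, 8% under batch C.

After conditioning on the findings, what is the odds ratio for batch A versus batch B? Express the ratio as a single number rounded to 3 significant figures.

15.3

The normalizing constant cancels in an odds ratio, so compute prior × likelihood for the two hypotheses only (using 1 − P(present | H) for each absent finding):
  batch A: 0.321 × 0.71 × (1 − 0.34) × 0.76 = 0.11432
  batch B: 0.515 × 0.78 × (1 − 0.69) × 0.06 = 0.0074716
Odds(batch A : batch B) = 0.11432 / 0.0074716 ≈ 15.3.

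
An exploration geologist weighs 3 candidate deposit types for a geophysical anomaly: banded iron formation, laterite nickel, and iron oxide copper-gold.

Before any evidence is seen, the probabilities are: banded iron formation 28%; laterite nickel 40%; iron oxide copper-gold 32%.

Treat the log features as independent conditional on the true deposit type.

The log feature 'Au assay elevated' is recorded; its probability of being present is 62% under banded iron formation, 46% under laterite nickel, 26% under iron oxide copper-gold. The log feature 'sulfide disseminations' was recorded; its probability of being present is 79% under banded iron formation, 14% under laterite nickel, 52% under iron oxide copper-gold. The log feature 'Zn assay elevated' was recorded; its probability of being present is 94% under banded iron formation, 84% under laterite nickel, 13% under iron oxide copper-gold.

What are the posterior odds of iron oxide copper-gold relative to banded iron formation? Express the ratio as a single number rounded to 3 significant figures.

0.0436

Posterior odds equal prior odds times the likelihood ratio; only the two competing hypotheses matter.
  iron oxide copper-gold: 0.32 × 0.26 × 0.52 × 0.13 = 0.0056243
  banded iron formation: 0.28 × 0.62 × 0.79 × 0.94 = 0.12892
Posterior odds = 0.0056243 / 0.12892 ≈ 0.0436.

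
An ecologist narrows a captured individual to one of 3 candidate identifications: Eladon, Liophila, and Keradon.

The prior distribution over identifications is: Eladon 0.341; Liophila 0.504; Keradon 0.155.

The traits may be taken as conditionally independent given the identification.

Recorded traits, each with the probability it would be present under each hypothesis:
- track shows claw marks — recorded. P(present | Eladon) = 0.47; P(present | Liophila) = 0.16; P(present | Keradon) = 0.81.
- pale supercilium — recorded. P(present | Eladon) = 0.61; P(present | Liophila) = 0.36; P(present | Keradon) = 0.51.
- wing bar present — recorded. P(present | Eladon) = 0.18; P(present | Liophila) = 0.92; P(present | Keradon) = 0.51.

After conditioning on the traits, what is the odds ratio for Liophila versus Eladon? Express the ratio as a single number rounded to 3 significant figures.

1.52

The normalizing constant cancels in an odds ratio, so compute prior × likelihood for the two hypotheses only:
  Liophila: 0.504 × 0.16 × 0.36 × 0.92 = 0.026708
  Eladon: 0.341 × 0.47 × 0.61 × 0.18 = 0.017598
Posterior odds = 0.026708 / 0.017598 ≈ 1.52.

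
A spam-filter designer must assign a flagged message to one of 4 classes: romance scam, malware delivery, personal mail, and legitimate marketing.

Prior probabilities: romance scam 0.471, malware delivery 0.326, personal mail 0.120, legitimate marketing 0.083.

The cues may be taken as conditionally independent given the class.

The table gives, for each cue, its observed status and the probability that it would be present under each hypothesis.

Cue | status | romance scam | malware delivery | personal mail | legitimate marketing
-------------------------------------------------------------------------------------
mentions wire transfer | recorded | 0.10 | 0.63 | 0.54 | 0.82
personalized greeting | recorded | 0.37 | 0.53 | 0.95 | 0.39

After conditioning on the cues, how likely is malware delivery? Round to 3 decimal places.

Multiply each prior by the joint likelihood of the cue pattern:
  romance scam: 0.471 × 0.10 × 0.37 = 0.017427
  malware delivery: 0.326 × 0.63 × 0.53 = 0.10885
  personal mail: 0.120 × 0.54 × 0.95 = 0.06156
  legitimate marketing: 0.083 × 0.82 × 0.39 = 0.026543
Normalizing constant Z = 0.017427 + 0.10885 + 0.06156 + 0.026543 = 0.21438.
P(malware delivery | evidence) = 0.10885 / 0.21438 ≈ 0.508.

0.508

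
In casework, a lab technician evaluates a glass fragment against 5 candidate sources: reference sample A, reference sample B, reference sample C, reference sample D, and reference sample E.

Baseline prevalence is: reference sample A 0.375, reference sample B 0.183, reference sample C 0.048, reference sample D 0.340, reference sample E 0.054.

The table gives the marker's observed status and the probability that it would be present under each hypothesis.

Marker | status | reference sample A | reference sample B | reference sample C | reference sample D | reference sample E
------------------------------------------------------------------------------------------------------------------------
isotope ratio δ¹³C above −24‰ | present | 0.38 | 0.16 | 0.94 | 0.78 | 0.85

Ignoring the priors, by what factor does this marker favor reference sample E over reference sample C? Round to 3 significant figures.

Likelihood of this marker under each hypothesis:
  reference sample E: 0.85
  reference sample C: 0.94
Bayes factor = 0.85 / 0.94 ≈ 0.904

0.904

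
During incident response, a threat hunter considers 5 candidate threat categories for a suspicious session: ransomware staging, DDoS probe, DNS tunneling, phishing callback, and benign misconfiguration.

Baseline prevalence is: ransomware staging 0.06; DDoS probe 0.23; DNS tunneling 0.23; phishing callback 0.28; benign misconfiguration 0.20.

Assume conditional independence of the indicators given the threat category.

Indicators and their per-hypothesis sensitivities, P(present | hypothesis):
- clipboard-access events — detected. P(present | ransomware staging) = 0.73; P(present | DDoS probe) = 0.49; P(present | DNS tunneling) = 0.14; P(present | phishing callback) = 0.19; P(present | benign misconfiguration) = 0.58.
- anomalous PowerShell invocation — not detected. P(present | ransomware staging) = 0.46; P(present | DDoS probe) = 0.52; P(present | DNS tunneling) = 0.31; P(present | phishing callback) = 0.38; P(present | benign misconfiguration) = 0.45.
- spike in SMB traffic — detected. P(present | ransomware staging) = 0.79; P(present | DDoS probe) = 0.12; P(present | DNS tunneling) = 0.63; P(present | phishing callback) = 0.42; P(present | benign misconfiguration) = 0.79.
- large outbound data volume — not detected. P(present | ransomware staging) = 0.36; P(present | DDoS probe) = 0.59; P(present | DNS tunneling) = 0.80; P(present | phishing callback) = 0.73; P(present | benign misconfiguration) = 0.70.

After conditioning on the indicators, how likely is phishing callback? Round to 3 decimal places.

For each hypothesis, the unnormalized posterior weight is prior × product of the indicator likelihoods (using 1 − P(present | H) for each absent indicator):
  ransomware staging: 0.06 × 0.73 × (1 − 0.46) × 0.79 × (1 − 0.36) = 0.011958
  DDoS probe: 0.23 × 0.49 × (1 − 0.52) × 0.12 × (1 − 0.59) = 0.0026615
  DNS tunneling: 0.23 × 0.14 × (1 − 0.31) × 0.63 × (1 − 0.80) = 0.0027995
  phishing callback: 0.28 × 0.19 × (1 − 0.38) × 0.42 × (1 − 0.73) = 0.0037404
  benign misconfiguration: 0.20 × 0.58 × (1 − 0.45) × 0.79 × (1 − 0.70) = 0.015121
Marginal likelihood of the evidence = 0.03628.
P(phishing callback | evidence) = 0.0037404 / 0.03628 ≈ 0.103.

0.103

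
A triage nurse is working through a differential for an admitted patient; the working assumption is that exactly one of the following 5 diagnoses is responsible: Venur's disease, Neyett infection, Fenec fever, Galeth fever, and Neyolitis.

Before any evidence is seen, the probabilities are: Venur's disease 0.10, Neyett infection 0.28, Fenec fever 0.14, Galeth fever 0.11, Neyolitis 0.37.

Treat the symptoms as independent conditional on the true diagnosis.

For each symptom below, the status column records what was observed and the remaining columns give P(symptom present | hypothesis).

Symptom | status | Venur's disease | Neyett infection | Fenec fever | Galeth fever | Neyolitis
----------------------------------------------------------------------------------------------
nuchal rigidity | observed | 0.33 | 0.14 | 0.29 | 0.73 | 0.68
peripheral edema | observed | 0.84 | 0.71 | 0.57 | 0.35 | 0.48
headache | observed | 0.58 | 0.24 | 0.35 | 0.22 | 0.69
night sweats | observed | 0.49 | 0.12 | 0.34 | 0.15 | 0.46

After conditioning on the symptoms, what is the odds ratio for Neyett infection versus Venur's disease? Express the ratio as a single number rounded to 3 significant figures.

0.102

The normalizing constant cancels in an odds ratio, so compute prior × likelihood for the two hypotheses only:
  Neyett infection: 0.28 × 0.14 × 0.71 × 0.24 × 0.12 = 0.00080156
  Venur's disease: 0.10 × 0.33 × 0.84 × 0.58 × 0.49 = 0.007878
Posterior odds = 0.00080156 / 0.007878 ≈ 0.102.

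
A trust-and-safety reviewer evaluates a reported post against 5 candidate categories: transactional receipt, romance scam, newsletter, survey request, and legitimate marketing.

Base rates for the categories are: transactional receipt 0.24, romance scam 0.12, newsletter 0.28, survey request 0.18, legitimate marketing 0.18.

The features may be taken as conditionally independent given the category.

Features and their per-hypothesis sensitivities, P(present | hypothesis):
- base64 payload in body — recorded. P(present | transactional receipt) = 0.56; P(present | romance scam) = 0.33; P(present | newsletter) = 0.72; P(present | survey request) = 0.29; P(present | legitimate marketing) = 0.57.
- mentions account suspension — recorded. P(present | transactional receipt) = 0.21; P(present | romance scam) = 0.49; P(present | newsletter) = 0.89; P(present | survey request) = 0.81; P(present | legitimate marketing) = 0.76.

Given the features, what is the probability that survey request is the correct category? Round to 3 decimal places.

For each hypothesis, the unnormalized posterior weight is prior × product of the feature likelihoods:
  transactional receipt: 0.24 × 0.56 × 0.21 = 0.028224
  romance scam: 0.12 × 0.33 × 0.49 = 0.019404
  newsletter: 0.28 × 0.72 × 0.89 = 0.17942
  survey request: 0.18 × 0.29 × 0.81 = 0.042282
  legitimate marketing: 0.18 × 0.57 × 0.76 = 0.077976
Marginal likelihood of the evidence = 0.34731.
P(survey request | evidence) = 0.042282 / 0.34731 ≈ 0.122.

0.122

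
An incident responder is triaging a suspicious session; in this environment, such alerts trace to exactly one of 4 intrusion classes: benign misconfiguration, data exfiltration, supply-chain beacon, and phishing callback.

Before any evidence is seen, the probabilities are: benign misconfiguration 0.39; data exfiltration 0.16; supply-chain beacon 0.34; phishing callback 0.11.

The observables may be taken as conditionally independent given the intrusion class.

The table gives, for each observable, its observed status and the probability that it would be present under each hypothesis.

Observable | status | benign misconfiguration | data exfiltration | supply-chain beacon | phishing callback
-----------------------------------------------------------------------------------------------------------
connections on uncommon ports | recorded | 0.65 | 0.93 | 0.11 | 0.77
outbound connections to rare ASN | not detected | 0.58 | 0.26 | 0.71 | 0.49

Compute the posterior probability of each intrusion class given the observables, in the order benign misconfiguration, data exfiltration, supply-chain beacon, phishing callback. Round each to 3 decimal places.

By Bayes' rule with conditional independence, the unnormalized weight for each hypothesis is prior × ∏ likelihoods (using 1 − P(present | H) for each absent observable):
  benign misconfiguration: 0.39 × 0.65 × (1 − 0.58) = 0.10647
  data exfiltration: 0.16 × 0.93 × (1 − 0.26) = 0.11011
  supply-chain beacon: 0.34 × 0.11 × (1 − 0.71) = 0.010846
  phishing callback: 0.11 × 0.77 × (1 − 0.49) = 0.043197
Marginal likelihood of the evidence = 0.27063.
P(benign misconfiguration | evidence) = 0.10647 / 0.27063 ≈ 0.393
P(data exfiltration | evidence) = 0.11011 / 0.27063 ≈ 0.407
P(supply-chain beacon | evidence) = 0.010846 / 0.27063 ≈ 0.040
P(phishing callback | evidence) = 0.043197 / 0.27063 ≈ 0.160

0.393, 0.407, 0.040, 0.160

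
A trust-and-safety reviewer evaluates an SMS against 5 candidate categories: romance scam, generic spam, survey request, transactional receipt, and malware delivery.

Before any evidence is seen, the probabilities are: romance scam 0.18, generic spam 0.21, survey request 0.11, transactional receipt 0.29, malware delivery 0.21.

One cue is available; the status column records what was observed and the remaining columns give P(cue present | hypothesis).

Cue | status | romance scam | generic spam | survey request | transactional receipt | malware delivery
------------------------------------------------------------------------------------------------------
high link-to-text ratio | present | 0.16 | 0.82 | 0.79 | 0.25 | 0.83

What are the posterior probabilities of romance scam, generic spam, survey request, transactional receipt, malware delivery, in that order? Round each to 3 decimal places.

For each hypothesis, the unnormalized posterior weight is prior × likelihood:
  romance scam: 0.18 × 0.16 = 0.0288
  generic spam: 0.21 × 0.82 = 0.1722
  survey request: 0.11 × 0.79 = 0.0869
  transactional receipt: 0.29 × 0.25 = 0.0725
  malware delivery: 0.21 × 0.83 = 0.1743
Normalizing constant Z = 0.0288 + 0.1722 + 0.0869 + 0.0725 + 0.1743 = 0.5347.
P(romance scam | evidence) = 0.0288 / 0.5347 ≈ 0.054
P(generic spam | evidence) = 0.1722 / 0.5347 ≈ 0.322
P(survey request | evidence) = 0.0869 / 0.5347 ≈ 0.163
P(transactional receipt | evidence) = 0.0725 / 0.5347 ≈ 0.136
P(malware delivery | evidence) = 0.1743 / 0.5347 ≈ 0.326

0.054, 0.322, 0.163, 0.136, 0.326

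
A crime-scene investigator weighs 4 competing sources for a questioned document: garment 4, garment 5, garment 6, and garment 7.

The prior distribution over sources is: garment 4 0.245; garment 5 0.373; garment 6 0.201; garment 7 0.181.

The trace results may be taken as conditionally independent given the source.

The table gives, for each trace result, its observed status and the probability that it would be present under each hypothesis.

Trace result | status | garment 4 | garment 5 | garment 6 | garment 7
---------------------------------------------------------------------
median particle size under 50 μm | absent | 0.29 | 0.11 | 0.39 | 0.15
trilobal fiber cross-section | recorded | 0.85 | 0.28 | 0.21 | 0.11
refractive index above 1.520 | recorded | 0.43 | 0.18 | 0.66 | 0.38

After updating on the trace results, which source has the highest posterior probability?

Multiply each prior by the joint likelihood of the trace result pattern (using 1 − P(present | H) for each absent trace result):
  garment 4: 0.245 × (1 − 0.29) × 0.85 × 0.43 = 0.063579
  garment 5: 0.373 × (1 − 0.11) × 0.28 × 0.18 = 0.016731
  garment 6: 0.201 × (1 − 0.39) × 0.21 × 0.66 = 0.016994
  garment 7: 0.181 × (1 − 0.15) × 0.11 × 0.38 = 0.0064309
Marginal likelihood of the evidence = 0.10373.
P(garment 4 | evidence) ≈ 0.063579 / 0.10373 ≈ 0.613
P(garment 5 | evidence) ≈ 0.016731 / 0.10373 ≈ 0.161
P(garment 6 | evidence) ≈ 0.016994 / 0.10373 ≈ 0.164
P(garment 7 | evidence) ≈ 0.0064309 / 0.10373 ≈ 0.062
The largest is 0.613, so garment 4 is most probable.

garment 4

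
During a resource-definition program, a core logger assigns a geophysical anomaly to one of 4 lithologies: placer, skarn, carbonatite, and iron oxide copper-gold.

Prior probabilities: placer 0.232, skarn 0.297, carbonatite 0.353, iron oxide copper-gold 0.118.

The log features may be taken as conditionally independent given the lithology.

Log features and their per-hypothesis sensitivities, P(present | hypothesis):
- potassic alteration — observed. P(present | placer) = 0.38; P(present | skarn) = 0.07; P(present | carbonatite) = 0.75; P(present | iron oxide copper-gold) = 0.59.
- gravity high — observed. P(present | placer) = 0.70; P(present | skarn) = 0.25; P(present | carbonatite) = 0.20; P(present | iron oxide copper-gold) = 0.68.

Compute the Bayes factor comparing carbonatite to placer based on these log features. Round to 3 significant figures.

The Bayes factor is the ratio of the joint likelihoods of the log feature pattern under the two hypotheses.
  carbonatite: 0.75 × 0.20 = 0.15
  placer: 0.38 × 0.70 = 0.266
Bayes factor = 0.15 / 0.266 ≈ 0.564

0.564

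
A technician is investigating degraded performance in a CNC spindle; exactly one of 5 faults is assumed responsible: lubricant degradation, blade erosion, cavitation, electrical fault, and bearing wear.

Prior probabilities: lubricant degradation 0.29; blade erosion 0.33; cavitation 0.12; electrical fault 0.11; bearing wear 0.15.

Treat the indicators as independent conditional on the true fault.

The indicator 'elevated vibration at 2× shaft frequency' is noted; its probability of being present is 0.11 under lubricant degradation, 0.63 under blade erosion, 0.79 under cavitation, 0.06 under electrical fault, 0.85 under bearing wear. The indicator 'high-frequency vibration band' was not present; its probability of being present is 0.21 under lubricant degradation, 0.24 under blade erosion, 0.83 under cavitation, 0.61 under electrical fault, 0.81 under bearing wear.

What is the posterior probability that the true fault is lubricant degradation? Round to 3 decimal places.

0.111

For each hypothesis, the unnormalized posterior weight is prior × product of the indicator likelihoods (using 1 − P(present | H) for each absent indicator):
  lubricant degradation: 0.29 × 0.11 × (1 − 0.21) = 0.025201
  blade erosion: 0.33 × 0.63 × (1 − 0.24) = 0.158
  cavitation: 0.12 × 0.79 × (1 − 0.83) = 0.016116
  electrical fault: 0.11 × 0.06 × (1 − 0.61) = 0.002574
  bearing wear: 0.15 × 0.85 × (1 − 0.81) = 0.024225
The unnormalized weights sum to 0.22612.
P(lubricant degradation | evidence) = 0.025201 / 0.22612 ≈ 0.111.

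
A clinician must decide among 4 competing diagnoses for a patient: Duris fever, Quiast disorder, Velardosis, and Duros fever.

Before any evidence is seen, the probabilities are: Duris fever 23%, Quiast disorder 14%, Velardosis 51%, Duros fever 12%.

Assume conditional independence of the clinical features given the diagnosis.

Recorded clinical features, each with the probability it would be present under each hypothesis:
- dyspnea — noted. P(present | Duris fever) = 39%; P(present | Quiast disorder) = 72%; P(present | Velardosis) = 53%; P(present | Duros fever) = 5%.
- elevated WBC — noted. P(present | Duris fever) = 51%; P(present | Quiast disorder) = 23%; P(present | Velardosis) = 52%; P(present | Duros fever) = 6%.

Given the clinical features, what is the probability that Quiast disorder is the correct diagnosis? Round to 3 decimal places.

0.110

For each hypothesis, the unnormalized posterior weight is prior × product of the clinical feature likelihoods:
  Duris fever: 0.23 × 0.39 × 0.51 = 0.045747
  Quiast disorder: 0.14 × 0.72 × 0.23 = 0.023184
  Velardosis: 0.51 × 0.53 × 0.52 = 0.14056
  Duros fever: 0.12 × 0.05 × 0.06 = 0.00036
Normalizing constant Z = 0.045747 + 0.023184 + 0.14056 + 0.00036 = 0.20985.
P(Quiast disorder | evidence) = 0.023184 / 0.20985 ≈ 0.110.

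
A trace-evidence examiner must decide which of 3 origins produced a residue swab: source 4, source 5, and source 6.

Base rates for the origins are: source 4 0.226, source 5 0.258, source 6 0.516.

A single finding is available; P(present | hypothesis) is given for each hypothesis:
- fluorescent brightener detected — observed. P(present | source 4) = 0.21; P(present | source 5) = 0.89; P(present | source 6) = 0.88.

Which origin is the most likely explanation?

For each hypothesis, the unnormalized posterior weight is prior × likelihood:
  source 4: 0.226 × 0.21 = 0.04746
  source 5: 0.258 × 0.89 = 0.22962
  source 6: 0.516 × 0.88 = 0.45408
The unnormalized weights sum to 0.73116.
P(source 4 | evidence) ≈ 0.04746 / 0.73116 ≈ 0.065
P(source 5 | evidence) ≈ 0.22962 / 0.73116 ≈ 0.314
P(source 6 | evidence) ≈ 0.45408 / 0.73116 ≈ 0.621
The largest is 0.621, so source 6 is most probable.

source 6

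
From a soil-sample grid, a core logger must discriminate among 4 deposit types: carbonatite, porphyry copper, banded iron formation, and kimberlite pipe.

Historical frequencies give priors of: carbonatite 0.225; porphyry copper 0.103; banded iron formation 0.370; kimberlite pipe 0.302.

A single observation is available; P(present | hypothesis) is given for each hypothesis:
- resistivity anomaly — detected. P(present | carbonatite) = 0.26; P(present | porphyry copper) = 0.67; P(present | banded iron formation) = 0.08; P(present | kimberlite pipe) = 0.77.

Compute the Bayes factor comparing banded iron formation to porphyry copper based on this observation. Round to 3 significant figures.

0.119

The Bayes factor is the ratio of the two likelihoods.
  banded iron formation: 0.08
  porphyry copper: 0.67
Bayes factor = 0.08 / 0.67 ≈ 0.119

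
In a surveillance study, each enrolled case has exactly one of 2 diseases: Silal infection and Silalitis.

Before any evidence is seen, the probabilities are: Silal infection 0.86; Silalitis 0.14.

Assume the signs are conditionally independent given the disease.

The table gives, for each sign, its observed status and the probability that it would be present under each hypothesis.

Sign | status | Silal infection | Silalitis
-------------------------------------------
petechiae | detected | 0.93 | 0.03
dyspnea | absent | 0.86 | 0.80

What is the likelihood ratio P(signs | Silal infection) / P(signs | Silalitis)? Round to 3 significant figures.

21.7

The Bayes factor is the ratio of the joint likelihoods of the sign pattern under the two hypotheses (using 1 − P(present | H) for each absent sign).
  Silal infection: 0.93 × (1 − 0.86) = 0.1302
  Silalitis: 0.03 × (1 − 0.80) = 0.006
Bayes factor = 0.1302 / 0.006 ≈ 21.7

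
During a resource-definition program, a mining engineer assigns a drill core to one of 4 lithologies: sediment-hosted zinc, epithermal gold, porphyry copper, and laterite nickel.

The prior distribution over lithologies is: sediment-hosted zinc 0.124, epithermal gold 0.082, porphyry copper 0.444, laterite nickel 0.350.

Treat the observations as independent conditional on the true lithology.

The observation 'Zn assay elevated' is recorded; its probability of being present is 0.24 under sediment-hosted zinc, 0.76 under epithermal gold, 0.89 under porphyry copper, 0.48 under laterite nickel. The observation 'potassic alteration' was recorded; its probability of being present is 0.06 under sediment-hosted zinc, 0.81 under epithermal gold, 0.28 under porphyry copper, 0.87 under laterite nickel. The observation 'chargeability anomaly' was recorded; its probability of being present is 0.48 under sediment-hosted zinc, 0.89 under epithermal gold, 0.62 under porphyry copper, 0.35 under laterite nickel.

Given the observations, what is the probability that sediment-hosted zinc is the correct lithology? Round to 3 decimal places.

0.005

Multiply each prior by the joint likelihood of the evidence pattern:
  sediment-hosted zinc: 0.124 × 0.24 × 0.06 × 0.48 = 0.00085709
  epithermal gold: 0.082 × 0.76 × 0.81 × 0.89 = 0.044926
  porphyry copper: 0.444 × 0.89 × 0.28 × 0.62 = 0.0686
  laterite nickel: 0.350 × 0.48 × 0.87 × 0.35 = 0.051156
Normalizing constant Z = 0.00085709 + 0.044926 + 0.0686 + 0.051156 = 0.16554.
P(sediment-hosted zinc | evidence) = 0.00085709 / 0.16554 ≈ 0.005.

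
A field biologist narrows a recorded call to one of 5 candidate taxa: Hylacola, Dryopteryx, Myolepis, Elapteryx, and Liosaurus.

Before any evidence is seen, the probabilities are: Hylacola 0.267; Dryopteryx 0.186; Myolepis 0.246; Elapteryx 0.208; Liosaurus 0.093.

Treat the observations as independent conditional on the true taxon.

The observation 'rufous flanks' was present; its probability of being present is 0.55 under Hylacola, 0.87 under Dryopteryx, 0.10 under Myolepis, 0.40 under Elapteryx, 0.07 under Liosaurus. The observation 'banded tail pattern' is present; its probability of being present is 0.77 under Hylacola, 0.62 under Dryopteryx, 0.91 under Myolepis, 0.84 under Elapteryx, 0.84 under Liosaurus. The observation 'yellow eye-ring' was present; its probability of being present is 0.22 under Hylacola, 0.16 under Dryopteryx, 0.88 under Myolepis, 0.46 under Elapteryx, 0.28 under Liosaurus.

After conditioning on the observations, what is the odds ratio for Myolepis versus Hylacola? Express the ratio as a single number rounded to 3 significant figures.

0.792

Posterior odds equal prior odds times the likelihood ratio; only the two competing hypotheses matter.
  Myolepis: 0.246 × 0.10 × 0.91 × 0.88 = 0.0197
  Hylacola: 0.267 × 0.55 × 0.77 × 0.22 = 0.024876
Odds(Myolepis : Hylacola) = 0.0197 / 0.024876 ≈ 0.792.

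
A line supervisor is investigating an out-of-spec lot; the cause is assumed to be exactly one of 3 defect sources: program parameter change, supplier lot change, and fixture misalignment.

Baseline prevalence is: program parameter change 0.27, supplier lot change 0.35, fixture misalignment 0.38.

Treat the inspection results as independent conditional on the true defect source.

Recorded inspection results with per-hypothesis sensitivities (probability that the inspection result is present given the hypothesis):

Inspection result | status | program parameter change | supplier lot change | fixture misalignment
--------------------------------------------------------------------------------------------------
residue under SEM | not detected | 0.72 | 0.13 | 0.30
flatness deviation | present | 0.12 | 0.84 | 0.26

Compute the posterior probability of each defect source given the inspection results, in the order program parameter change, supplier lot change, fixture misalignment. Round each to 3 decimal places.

0.027, 0.766, 0.207

Multiply each prior by the joint likelihood of the inspection result pattern (using 1 − P(present | H) for each absent inspection result):
  program parameter change: 0.27 × (1 − 0.72) × 0.12 = 0.009072
  supplier lot change: 0.35 × (1 − 0.13) × 0.84 = 0.25578
  fixture misalignment: 0.38 × (1 − 0.30) × 0.26 = 0.06916
The unnormalized weights sum to 0.33401.
P(program parameter change | evidence) = 0.009072 / 0.33401 ≈ 0.027
P(supplier lot change | evidence) = 0.25578 / 0.33401 ≈ 0.766
P(fixture misalignment | evidence) = 0.06916 / 0.33401 ≈ 0.207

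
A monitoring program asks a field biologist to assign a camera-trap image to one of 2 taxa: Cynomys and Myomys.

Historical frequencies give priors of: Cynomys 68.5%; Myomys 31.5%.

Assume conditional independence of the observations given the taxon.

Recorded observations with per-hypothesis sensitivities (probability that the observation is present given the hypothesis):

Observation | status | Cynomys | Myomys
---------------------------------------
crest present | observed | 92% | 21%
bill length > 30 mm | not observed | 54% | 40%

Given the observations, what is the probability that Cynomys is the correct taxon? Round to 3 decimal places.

By Bayes' rule with conditional independence, the unnormalized weight for each hypothesis is prior × ∏ likelihoods (using 1 − P(present | H) for each absent observation):
  Cynomys: 0.685 × 0.92 × (1 − 0.54) = 0.28989
  Myomys: 0.315 × 0.21 × (1 − 0.40) = 0.03969
Marginal likelihood of the evidence = 0.32958.
P(Cynomys | evidence) = 0.28989 / 0.32958 ≈ 0.880.

0.880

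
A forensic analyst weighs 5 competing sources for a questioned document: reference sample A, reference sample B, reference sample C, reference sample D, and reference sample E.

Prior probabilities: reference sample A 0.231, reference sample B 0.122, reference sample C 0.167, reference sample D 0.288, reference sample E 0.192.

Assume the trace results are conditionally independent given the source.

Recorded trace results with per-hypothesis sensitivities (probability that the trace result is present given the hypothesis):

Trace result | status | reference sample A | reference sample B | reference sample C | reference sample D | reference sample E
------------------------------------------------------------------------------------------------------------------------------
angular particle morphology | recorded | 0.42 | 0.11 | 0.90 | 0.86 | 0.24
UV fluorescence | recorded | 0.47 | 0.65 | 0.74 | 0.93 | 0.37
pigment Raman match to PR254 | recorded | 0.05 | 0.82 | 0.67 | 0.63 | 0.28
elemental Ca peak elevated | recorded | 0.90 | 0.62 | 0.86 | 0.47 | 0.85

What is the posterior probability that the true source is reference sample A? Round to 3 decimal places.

By Bayes' rule with conditional independence, the unnormalized weight for each hypothesis is prior × ∏ likelihoods:
  reference sample A: 0.231 × 0.42 × 0.47 × 0.05 × 0.90 = 0.002052
  reference sample B: 0.122 × 0.11 × 0.65 × 0.82 × 0.62 = 0.0044348
  reference sample C: 0.167 × 0.90 × 0.74 × 0.67 × 0.86 = 0.064086
  reference sample D: 0.288 × 0.86 × 0.93 × 0.63 × 0.47 = 0.068204
  reference sample E: 0.192 × 0.24 × 0.37 × 0.28 × 0.85 = 0.0040578
Marginal likelihood of the evidence = 0.14284.
P(reference sample A | evidence) = 0.002052 / 0.14284 ≈ 0.014.

0.014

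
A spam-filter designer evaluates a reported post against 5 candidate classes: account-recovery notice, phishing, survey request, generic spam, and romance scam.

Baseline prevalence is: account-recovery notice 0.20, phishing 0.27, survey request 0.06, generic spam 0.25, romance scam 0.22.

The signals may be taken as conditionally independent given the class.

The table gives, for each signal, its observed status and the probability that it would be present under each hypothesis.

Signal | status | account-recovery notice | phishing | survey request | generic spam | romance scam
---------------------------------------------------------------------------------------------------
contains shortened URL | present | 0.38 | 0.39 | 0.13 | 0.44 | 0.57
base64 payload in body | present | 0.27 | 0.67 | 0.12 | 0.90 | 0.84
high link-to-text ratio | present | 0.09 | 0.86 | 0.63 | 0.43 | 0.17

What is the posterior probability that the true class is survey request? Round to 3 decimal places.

Multiply each prior by the joint likelihood of the signal pattern:
  account-recovery notice: 0.20 × 0.38 × 0.27 × 0.09 = 0.0018468
  phishing: 0.27 × 0.39 × 0.67 × 0.86 = 0.060674
  survey request: 0.06 × 0.13 × 0.12 × 0.63 = 0.00058968
  generic spam: 0.25 × 0.44 × 0.90 × 0.43 = 0.04257
  romance scam: 0.22 × 0.57 × 0.84 × 0.17 = 0.017907
The unnormalized weights sum to 0.12359.
P(survey request | evidence) = 0.00058968 / 0.12359 ≈ 0.005.

0.005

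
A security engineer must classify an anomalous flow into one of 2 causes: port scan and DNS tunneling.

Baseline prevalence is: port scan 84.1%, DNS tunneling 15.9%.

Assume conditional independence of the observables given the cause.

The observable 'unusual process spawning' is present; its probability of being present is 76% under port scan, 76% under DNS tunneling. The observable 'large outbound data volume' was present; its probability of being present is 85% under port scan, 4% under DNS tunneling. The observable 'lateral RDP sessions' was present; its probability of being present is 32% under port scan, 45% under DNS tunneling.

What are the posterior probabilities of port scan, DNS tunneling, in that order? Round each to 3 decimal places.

Multiply each prior by the joint likelihood of the observable pattern:
  port scan: 0.841 × 0.76 × 0.85 × 0.32 = 0.17385
  DNS tunneling: 0.159 × 0.76 × 0.04 × 0.45 = 0.0021751
The unnormalized weights sum to 0.17603.
P(port scan | evidence) = 0.17385 / 0.17603 ≈ 0.988
P(DNS tunneling | evidence) = 0.0021751 / 0.17603 ≈ 0.012

0.988, 0.012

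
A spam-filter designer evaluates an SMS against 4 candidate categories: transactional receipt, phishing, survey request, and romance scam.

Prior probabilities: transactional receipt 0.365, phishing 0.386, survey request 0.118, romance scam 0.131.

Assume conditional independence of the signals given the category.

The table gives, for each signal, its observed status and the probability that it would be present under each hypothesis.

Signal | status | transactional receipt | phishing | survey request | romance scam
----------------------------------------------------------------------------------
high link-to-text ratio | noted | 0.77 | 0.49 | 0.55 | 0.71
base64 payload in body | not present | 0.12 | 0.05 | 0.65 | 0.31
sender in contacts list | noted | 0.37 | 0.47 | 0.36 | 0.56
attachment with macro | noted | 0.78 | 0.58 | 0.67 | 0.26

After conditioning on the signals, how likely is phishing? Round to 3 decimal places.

For each hypothesis, the unnormalized posterior weight is prior × product of the signal likelihoods (using 1 − P(present | H) for each absent signal):
  transactional receipt: 0.365 × 0.77 × (1 − 0.12) × 0.37 × 0.78 = 0.071378
  phishing: 0.386 × 0.49 × (1 − 0.05) × 0.47 × 0.58 = 0.048982
  survey request: 0.118 × 0.55 × (1 − 0.65) × 0.36 × 0.67 = 0.0054789
  romance scam: 0.131 × 0.71 × (1 − 0.31) × 0.56 × 0.26 = 0.0093442
The unnormalized weights sum to 0.13518.
P(phishing | evidence) = 0.048982 / 0.13518 ≈ 0.362.

0.362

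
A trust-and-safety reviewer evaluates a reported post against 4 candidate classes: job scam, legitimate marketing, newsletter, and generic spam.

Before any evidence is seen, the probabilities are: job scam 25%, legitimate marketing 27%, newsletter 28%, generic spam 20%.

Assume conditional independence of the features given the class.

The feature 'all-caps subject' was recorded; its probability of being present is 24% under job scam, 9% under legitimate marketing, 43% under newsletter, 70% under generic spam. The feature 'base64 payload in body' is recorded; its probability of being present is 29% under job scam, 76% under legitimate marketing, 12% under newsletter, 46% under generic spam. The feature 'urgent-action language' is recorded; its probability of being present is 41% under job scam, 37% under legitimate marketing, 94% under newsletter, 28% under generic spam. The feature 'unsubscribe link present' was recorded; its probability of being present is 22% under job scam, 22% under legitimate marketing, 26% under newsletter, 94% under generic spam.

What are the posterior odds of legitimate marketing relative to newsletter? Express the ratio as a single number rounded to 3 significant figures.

0.426

The normalizing constant cancels in an odds ratio, so compute prior × likelihood for the two hypotheses only:
  legitimate marketing: 0.27 × 0.09 × 0.76 × 0.37 × 0.22 = 0.0015033
  newsletter: 0.28 × 0.43 × 0.12 × 0.94 × 0.26 = 0.0035311
Odds(legitimate marketing : newsletter) = 0.0015033 / 0.0035311 ≈ 0.426.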